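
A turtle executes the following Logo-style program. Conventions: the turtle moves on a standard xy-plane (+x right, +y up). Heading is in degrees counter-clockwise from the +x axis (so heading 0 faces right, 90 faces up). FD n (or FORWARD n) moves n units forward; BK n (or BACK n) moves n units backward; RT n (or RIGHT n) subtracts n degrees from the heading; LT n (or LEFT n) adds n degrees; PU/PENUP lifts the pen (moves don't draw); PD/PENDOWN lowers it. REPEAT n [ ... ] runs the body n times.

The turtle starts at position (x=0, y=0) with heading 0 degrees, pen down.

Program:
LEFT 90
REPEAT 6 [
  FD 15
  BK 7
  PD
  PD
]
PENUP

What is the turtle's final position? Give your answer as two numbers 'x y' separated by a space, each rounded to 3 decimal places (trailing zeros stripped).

Executing turtle program step by step:
Start: pos=(0,0), heading=0, pen down
LT 90: heading 0 -> 90
REPEAT 6 [
  -- iteration 1/6 --
  FD 15: (0,0) -> (0,15) [heading=90, draw]
  BK 7: (0,15) -> (0,8) [heading=90, draw]
  PD: pen down
  PD: pen down
  -- iteration 2/6 --
  FD 15: (0,8) -> (0,23) [heading=90, draw]
  BK 7: (0,23) -> (0,16) [heading=90, draw]
  PD: pen down
  PD: pen down
  -- iteration 3/6 --
  FD 15: (0,16) -> (0,31) [heading=90, draw]
  BK 7: (0,31) -> (0,24) [heading=90, draw]
  PD: pen down
  PD: pen down
  -- iteration 4/6 --
  FD 15: (0,24) -> (0,39) [heading=90, draw]
  BK 7: (0,39) -> (0,32) [heading=90, draw]
  PD: pen down
  PD: pen down
  -- iteration 5/6 --
  FD 15: (0,32) -> (0,47) [heading=90, draw]
  BK 7: (0,47) -> (0,40) [heading=90, draw]
  PD: pen down
  PD: pen down
  -- iteration 6/6 --
  FD 15: (0,40) -> (0,55) [heading=90, draw]
  BK 7: (0,55) -> (0,48) [heading=90, draw]
  PD: pen down
  PD: pen down
]
PU: pen up
Final: pos=(0,48), heading=90, 12 segment(s) drawn

Answer: 0 48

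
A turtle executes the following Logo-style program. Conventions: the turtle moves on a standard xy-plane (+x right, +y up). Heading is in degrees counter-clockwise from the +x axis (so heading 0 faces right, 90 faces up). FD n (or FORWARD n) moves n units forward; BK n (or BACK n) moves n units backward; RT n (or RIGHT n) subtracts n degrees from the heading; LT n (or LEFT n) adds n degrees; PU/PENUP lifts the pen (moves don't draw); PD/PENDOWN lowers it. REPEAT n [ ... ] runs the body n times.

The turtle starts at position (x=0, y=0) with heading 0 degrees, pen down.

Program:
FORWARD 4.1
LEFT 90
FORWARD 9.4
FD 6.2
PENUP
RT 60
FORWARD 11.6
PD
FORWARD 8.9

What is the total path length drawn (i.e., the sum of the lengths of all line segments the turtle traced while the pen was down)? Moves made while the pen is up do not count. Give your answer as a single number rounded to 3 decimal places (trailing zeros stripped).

Answer: 28.6

Derivation:
Executing turtle program step by step:
Start: pos=(0,0), heading=0, pen down
FD 4.1: (0,0) -> (4.1,0) [heading=0, draw]
LT 90: heading 0 -> 90
FD 9.4: (4.1,0) -> (4.1,9.4) [heading=90, draw]
FD 6.2: (4.1,9.4) -> (4.1,15.6) [heading=90, draw]
PU: pen up
RT 60: heading 90 -> 30
FD 11.6: (4.1,15.6) -> (14.146,21.4) [heading=30, move]
PD: pen down
FD 8.9: (14.146,21.4) -> (21.854,25.85) [heading=30, draw]
Final: pos=(21.854,25.85), heading=30, 4 segment(s) drawn

Segment lengths:
  seg 1: (0,0) -> (4.1,0), length = 4.1
  seg 2: (4.1,0) -> (4.1,9.4), length = 9.4
  seg 3: (4.1,9.4) -> (4.1,15.6), length = 6.2
  seg 4: (14.146,21.4) -> (21.854,25.85), length = 8.9
Total = 28.6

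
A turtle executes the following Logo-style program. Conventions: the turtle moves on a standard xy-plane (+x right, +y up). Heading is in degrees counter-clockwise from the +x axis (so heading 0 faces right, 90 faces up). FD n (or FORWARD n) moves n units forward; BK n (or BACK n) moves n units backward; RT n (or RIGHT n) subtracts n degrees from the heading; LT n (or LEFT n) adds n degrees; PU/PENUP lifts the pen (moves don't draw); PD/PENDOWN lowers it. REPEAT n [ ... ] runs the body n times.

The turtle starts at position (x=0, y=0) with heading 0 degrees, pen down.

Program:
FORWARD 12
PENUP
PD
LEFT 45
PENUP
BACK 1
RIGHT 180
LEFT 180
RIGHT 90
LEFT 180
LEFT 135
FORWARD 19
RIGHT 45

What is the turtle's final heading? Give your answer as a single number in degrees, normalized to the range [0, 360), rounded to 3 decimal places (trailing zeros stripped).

Answer: 225

Derivation:
Executing turtle program step by step:
Start: pos=(0,0), heading=0, pen down
FD 12: (0,0) -> (12,0) [heading=0, draw]
PU: pen up
PD: pen down
LT 45: heading 0 -> 45
PU: pen up
BK 1: (12,0) -> (11.293,-0.707) [heading=45, move]
RT 180: heading 45 -> 225
LT 180: heading 225 -> 45
RT 90: heading 45 -> 315
LT 180: heading 315 -> 135
LT 135: heading 135 -> 270
FD 19: (11.293,-0.707) -> (11.293,-19.707) [heading=270, move]
RT 45: heading 270 -> 225
Final: pos=(11.293,-19.707), heading=225, 1 segment(s) drawn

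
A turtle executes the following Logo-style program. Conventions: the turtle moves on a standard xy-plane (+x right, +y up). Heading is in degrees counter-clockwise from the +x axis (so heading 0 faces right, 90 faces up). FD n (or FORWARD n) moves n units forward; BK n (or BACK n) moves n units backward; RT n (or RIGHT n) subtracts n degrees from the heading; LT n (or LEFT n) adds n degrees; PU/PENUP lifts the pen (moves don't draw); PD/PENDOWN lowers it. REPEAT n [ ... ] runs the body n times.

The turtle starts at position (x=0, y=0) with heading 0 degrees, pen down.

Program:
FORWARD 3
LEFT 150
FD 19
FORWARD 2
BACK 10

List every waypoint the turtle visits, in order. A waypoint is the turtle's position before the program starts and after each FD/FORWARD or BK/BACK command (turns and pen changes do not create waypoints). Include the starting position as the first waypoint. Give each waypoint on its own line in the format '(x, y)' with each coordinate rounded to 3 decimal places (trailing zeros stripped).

Answer: (0, 0)
(3, 0)
(-13.454, 9.5)
(-15.187, 10.5)
(-6.526, 5.5)

Derivation:
Executing turtle program step by step:
Start: pos=(0,0), heading=0, pen down
FD 3: (0,0) -> (3,0) [heading=0, draw]
LT 150: heading 0 -> 150
FD 19: (3,0) -> (-13.454,9.5) [heading=150, draw]
FD 2: (-13.454,9.5) -> (-15.187,10.5) [heading=150, draw]
BK 10: (-15.187,10.5) -> (-6.526,5.5) [heading=150, draw]
Final: pos=(-6.526,5.5), heading=150, 4 segment(s) drawn
Waypoints (5 total):
(0, 0)
(3, 0)
(-13.454, 9.5)
(-15.187, 10.5)
(-6.526, 5.5)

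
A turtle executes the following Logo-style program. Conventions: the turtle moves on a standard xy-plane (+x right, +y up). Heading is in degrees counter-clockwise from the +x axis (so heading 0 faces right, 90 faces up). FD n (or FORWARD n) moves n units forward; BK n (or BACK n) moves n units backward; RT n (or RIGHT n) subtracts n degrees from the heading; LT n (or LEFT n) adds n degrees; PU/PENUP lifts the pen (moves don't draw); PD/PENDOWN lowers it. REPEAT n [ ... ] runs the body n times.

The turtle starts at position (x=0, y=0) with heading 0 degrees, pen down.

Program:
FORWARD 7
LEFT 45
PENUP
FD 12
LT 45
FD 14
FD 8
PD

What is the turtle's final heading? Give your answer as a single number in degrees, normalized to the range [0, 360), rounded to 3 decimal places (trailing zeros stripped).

Answer: 90

Derivation:
Executing turtle program step by step:
Start: pos=(0,0), heading=0, pen down
FD 7: (0,0) -> (7,0) [heading=0, draw]
LT 45: heading 0 -> 45
PU: pen up
FD 12: (7,0) -> (15.485,8.485) [heading=45, move]
LT 45: heading 45 -> 90
FD 14: (15.485,8.485) -> (15.485,22.485) [heading=90, move]
FD 8: (15.485,22.485) -> (15.485,30.485) [heading=90, move]
PD: pen down
Final: pos=(15.485,30.485), heading=90, 1 segment(s) drawn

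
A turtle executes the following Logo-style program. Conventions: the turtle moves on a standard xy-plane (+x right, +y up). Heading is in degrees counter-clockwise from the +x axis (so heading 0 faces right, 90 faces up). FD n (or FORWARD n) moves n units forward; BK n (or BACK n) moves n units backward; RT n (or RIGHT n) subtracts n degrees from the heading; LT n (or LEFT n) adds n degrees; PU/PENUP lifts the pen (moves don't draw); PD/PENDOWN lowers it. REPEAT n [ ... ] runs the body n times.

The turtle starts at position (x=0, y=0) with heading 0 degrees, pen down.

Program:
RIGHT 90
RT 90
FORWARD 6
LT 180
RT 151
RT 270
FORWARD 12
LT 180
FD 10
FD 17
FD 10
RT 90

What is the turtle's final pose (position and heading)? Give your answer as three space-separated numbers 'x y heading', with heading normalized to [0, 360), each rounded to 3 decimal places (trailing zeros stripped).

Executing turtle program step by step:
Start: pos=(0,0), heading=0, pen down
RT 90: heading 0 -> 270
RT 90: heading 270 -> 180
FD 6: (0,0) -> (-6,0) [heading=180, draw]
LT 180: heading 180 -> 0
RT 151: heading 0 -> 209
RT 270: heading 209 -> 299
FD 12: (-6,0) -> (-0.182,-10.495) [heading=299, draw]
LT 180: heading 299 -> 119
FD 10: (-0.182,-10.495) -> (-5.03,-1.749) [heading=119, draw]
FD 17: (-5.03,-1.749) -> (-13.272,13.119) [heading=119, draw]
FD 10: (-13.272,13.119) -> (-18.12,21.865) [heading=119, draw]
RT 90: heading 119 -> 29
Final: pos=(-18.12,21.865), heading=29, 5 segment(s) drawn

Answer: -18.12 21.865 29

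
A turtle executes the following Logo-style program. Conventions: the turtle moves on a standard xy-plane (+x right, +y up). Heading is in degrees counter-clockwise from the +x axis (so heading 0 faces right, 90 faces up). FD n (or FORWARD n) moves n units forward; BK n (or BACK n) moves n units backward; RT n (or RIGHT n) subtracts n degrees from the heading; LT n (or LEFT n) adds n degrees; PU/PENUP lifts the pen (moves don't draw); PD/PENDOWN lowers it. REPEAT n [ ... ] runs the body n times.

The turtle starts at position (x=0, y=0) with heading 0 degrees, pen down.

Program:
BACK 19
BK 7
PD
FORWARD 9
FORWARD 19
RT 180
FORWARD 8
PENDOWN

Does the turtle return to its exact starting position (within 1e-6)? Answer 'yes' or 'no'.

Executing turtle program step by step:
Start: pos=(0,0), heading=0, pen down
BK 19: (0,0) -> (-19,0) [heading=0, draw]
BK 7: (-19,0) -> (-26,0) [heading=0, draw]
PD: pen down
FD 9: (-26,0) -> (-17,0) [heading=0, draw]
FD 19: (-17,0) -> (2,0) [heading=0, draw]
RT 180: heading 0 -> 180
FD 8: (2,0) -> (-6,0) [heading=180, draw]
PD: pen down
Final: pos=(-6,0), heading=180, 5 segment(s) drawn

Start position: (0, 0)
Final position: (-6, 0)
Distance = 6; >= 1e-6 -> NOT closed

Answer: no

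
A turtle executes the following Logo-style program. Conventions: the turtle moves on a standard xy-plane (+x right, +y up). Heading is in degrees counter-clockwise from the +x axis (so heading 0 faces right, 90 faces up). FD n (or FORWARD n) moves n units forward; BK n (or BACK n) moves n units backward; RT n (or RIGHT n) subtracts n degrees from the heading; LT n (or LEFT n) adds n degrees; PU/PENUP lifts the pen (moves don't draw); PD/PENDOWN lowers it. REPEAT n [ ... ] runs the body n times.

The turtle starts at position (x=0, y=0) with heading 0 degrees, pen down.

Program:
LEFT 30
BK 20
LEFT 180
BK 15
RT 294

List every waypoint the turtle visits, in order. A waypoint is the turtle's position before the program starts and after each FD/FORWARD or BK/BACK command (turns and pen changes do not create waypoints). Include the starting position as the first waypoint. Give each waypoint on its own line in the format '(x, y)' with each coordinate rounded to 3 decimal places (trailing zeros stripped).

Executing turtle program step by step:
Start: pos=(0,0), heading=0, pen down
LT 30: heading 0 -> 30
BK 20: (0,0) -> (-17.321,-10) [heading=30, draw]
LT 180: heading 30 -> 210
BK 15: (-17.321,-10) -> (-4.33,-2.5) [heading=210, draw]
RT 294: heading 210 -> 276
Final: pos=(-4.33,-2.5), heading=276, 2 segment(s) drawn
Waypoints (3 total):
(0, 0)
(-17.321, -10)
(-4.33, -2.5)

Answer: (0, 0)
(-17.321, -10)
(-4.33, -2.5)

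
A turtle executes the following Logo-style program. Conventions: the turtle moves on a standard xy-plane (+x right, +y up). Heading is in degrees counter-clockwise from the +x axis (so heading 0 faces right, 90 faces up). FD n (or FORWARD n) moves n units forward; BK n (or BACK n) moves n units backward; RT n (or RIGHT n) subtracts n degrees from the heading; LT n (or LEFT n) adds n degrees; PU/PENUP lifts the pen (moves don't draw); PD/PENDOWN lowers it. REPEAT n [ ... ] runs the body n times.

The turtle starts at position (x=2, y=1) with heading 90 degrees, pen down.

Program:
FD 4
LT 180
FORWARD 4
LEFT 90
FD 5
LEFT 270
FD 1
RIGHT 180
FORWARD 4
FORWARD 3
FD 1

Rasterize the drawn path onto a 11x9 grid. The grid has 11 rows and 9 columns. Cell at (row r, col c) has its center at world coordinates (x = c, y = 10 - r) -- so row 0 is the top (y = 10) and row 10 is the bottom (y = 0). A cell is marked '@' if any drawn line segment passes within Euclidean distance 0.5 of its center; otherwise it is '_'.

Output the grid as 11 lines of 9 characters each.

Segment 0: (2,1) -> (2,5)
Segment 1: (2,5) -> (2,1)
Segment 2: (2,1) -> (7,1)
Segment 3: (7,1) -> (7,-0)
Segment 4: (7,-0) -> (7,4)
Segment 5: (7,4) -> (7,7)
Segment 6: (7,7) -> (7,8)

Answer: _________
_________
_______@_
_______@_
_______@_
__@____@_
__@____@_
__@____@_
__@____@_
__@@@@@@_
_______@_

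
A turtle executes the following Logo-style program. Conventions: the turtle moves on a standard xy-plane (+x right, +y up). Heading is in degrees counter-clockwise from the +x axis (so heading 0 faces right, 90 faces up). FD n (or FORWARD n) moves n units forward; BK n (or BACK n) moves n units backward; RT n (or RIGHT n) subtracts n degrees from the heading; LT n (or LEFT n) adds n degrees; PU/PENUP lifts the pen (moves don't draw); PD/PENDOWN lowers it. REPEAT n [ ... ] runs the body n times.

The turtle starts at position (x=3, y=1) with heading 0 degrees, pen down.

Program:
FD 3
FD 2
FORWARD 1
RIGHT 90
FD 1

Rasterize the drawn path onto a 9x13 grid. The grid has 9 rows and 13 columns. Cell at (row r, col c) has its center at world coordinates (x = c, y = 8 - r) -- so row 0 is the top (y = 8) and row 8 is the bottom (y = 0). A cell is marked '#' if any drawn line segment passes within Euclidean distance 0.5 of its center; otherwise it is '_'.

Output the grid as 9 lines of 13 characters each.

Segment 0: (3,1) -> (6,1)
Segment 1: (6,1) -> (8,1)
Segment 2: (8,1) -> (9,1)
Segment 3: (9,1) -> (9,0)

Answer: _____________
_____________
_____________
_____________
_____________
_____________
_____________
___#######___
_________#___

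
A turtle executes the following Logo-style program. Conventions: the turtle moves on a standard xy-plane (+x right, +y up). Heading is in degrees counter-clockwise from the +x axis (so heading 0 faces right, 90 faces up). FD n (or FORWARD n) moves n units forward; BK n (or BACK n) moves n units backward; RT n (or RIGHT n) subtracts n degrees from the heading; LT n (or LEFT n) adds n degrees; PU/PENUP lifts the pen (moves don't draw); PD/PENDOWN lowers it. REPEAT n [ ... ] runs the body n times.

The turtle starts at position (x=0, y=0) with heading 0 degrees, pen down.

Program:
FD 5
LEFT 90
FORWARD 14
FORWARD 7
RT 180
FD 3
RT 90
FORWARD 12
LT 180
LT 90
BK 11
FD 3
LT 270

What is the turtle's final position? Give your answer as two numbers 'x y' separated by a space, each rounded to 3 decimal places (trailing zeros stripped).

Answer: -7 10

Derivation:
Executing turtle program step by step:
Start: pos=(0,0), heading=0, pen down
FD 5: (0,0) -> (5,0) [heading=0, draw]
LT 90: heading 0 -> 90
FD 14: (5,0) -> (5,14) [heading=90, draw]
FD 7: (5,14) -> (5,21) [heading=90, draw]
RT 180: heading 90 -> 270
FD 3: (5,21) -> (5,18) [heading=270, draw]
RT 90: heading 270 -> 180
FD 12: (5,18) -> (-7,18) [heading=180, draw]
LT 180: heading 180 -> 0
LT 90: heading 0 -> 90
BK 11: (-7,18) -> (-7,7) [heading=90, draw]
FD 3: (-7,7) -> (-7,10) [heading=90, draw]
LT 270: heading 90 -> 0
Final: pos=(-7,10), heading=0, 7 segment(s) drawn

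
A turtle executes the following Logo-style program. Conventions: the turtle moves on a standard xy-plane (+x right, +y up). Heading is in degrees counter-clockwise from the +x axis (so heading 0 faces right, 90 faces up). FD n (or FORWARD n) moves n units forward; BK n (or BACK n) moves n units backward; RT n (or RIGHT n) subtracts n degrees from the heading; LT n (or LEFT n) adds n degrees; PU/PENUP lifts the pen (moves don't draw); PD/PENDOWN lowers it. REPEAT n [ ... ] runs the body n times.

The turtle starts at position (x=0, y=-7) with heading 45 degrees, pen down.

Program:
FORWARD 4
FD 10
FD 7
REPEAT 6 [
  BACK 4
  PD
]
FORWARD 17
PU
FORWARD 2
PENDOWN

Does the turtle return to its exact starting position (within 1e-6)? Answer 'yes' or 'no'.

Answer: no

Derivation:
Executing turtle program step by step:
Start: pos=(0,-7), heading=45, pen down
FD 4: (0,-7) -> (2.828,-4.172) [heading=45, draw]
FD 10: (2.828,-4.172) -> (9.899,2.899) [heading=45, draw]
FD 7: (9.899,2.899) -> (14.849,7.849) [heading=45, draw]
REPEAT 6 [
  -- iteration 1/6 --
  BK 4: (14.849,7.849) -> (12.021,5.021) [heading=45, draw]
  PD: pen down
  -- iteration 2/6 --
  BK 4: (12.021,5.021) -> (9.192,2.192) [heading=45, draw]
  PD: pen down
  -- iteration 3/6 --
  BK 4: (9.192,2.192) -> (6.364,-0.636) [heading=45, draw]
  PD: pen down
  -- iteration 4/6 --
  BK 4: (6.364,-0.636) -> (3.536,-3.464) [heading=45, draw]
  PD: pen down
  -- iteration 5/6 --
  BK 4: (3.536,-3.464) -> (0.707,-6.293) [heading=45, draw]
  PD: pen down
  -- iteration 6/6 --
  BK 4: (0.707,-6.293) -> (-2.121,-9.121) [heading=45, draw]
  PD: pen down
]
FD 17: (-2.121,-9.121) -> (9.899,2.899) [heading=45, draw]
PU: pen up
FD 2: (9.899,2.899) -> (11.314,4.314) [heading=45, move]
PD: pen down
Final: pos=(11.314,4.314), heading=45, 10 segment(s) drawn

Start position: (0, -7)
Final position: (11.314, 4.314)
Distance = 16; >= 1e-6 -> NOT closed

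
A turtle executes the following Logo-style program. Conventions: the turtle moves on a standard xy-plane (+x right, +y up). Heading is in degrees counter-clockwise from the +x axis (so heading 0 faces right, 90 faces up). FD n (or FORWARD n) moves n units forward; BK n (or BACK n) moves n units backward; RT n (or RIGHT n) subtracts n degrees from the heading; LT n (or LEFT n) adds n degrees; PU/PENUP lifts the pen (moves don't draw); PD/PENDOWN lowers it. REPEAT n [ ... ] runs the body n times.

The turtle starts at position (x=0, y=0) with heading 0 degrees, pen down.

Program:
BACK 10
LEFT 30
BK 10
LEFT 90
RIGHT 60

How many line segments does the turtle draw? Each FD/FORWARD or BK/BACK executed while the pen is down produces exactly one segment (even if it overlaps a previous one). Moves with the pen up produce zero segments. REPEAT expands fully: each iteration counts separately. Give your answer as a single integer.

Answer: 2

Derivation:
Executing turtle program step by step:
Start: pos=(0,0), heading=0, pen down
BK 10: (0,0) -> (-10,0) [heading=0, draw]
LT 30: heading 0 -> 30
BK 10: (-10,0) -> (-18.66,-5) [heading=30, draw]
LT 90: heading 30 -> 120
RT 60: heading 120 -> 60
Final: pos=(-18.66,-5), heading=60, 2 segment(s) drawn
Segments drawn: 2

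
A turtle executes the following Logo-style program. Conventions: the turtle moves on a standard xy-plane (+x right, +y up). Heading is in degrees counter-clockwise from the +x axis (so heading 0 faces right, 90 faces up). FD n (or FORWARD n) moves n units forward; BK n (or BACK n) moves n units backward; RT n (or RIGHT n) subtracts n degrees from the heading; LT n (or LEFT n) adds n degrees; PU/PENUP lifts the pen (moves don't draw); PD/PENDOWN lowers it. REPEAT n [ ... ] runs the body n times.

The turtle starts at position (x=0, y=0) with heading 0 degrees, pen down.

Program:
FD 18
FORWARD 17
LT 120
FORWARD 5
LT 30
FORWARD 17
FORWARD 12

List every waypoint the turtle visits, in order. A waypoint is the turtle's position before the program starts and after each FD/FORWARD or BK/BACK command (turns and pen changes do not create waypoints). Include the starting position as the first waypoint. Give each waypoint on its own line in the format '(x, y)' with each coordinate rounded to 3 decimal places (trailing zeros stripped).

Answer: (0, 0)
(18, 0)
(35, 0)
(32.5, 4.33)
(17.778, 12.83)
(7.385, 18.83)

Derivation:
Executing turtle program step by step:
Start: pos=(0,0), heading=0, pen down
FD 18: (0,0) -> (18,0) [heading=0, draw]
FD 17: (18,0) -> (35,0) [heading=0, draw]
LT 120: heading 0 -> 120
FD 5: (35,0) -> (32.5,4.33) [heading=120, draw]
LT 30: heading 120 -> 150
FD 17: (32.5,4.33) -> (17.778,12.83) [heading=150, draw]
FD 12: (17.778,12.83) -> (7.385,18.83) [heading=150, draw]
Final: pos=(7.385,18.83), heading=150, 5 segment(s) drawn
Waypoints (6 total):
(0, 0)
(18, 0)
(35, 0)
(32.5, 4.33)
(17.778, 12.83)
(7.385, 18.83)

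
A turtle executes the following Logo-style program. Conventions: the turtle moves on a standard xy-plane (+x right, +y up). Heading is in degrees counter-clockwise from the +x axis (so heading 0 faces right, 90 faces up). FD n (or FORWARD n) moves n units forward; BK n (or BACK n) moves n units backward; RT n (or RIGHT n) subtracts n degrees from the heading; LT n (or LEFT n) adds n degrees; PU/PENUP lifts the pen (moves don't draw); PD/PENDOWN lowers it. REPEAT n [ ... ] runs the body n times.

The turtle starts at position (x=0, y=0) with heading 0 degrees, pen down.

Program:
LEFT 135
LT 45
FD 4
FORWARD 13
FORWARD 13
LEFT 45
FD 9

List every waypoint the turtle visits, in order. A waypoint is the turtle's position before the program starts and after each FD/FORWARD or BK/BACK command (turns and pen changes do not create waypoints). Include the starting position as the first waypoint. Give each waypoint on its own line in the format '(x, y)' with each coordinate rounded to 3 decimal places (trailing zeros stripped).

Answer: (0, 0)
(-4, 0)
(-17, 0)
(-30, 0)
(-36.364, -6.364)

Derivation:
Executing turtle program step by step:
Start: pos=(0,0), heading=0, pen down
LT 135: heading 0 -> 135
LT 45: heading 135 -> 180
FD 4: (0,0) -> (-4,0) [heading=180, draw]
FD 13: (-4,0) -> (-17,0) [heading=180, draw]
FD 13: (-17,0) -> (-30,0) [heading=180, draw]
LT 45: heading 180 -> 225
FD 9: (-30,0) -> (-36.364,-6.364) [heading=225, draw]
Final: pos=(-36.364,-6.364), heading=225, 4 segment(s) drawn
Waypoints (5 total):
(0, 0)
(-4, 0)
(-17, 0)
(-30, 0)
(-36.364, -6.364)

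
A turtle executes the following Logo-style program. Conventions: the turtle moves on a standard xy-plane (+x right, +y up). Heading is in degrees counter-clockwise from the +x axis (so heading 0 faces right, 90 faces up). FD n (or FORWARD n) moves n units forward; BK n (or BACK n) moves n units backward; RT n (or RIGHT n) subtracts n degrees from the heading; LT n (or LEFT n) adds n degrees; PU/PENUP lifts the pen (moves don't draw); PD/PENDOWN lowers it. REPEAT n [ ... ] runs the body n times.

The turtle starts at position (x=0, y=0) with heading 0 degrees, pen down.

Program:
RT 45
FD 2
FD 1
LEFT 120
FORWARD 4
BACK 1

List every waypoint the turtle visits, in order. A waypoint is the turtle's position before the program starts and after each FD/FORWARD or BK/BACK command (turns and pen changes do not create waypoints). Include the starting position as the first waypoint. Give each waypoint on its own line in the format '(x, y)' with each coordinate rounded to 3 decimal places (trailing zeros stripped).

Executing turtle program step by step:
Start: pos=(0,0), heading=0, pen down
RT 45: heading 0 -> 315
FD 2: (0,0) -> (1.414,-1.414) [heading=315, draw]
FD 1: (1.414,-1.414) -> (2.121,-2.121) [heading=315, draw]
LT 120: heading 315 -> 75
FD 4: (2.121,-2.121) -> (3.157,1.742) [heading=75, draw]
BK 1: (3.157,1.742) -> (2.898,0.776) [heading=75, draw]
Final: pos=(2.898,0.776), heading=75, 4 segment(s) drawn
Waypoints (5 total):
(0, 0)
(1.414, -1.414)
(2.121, -2.121)
(3.157, 1.742)
(2.898, 0.776)

Answer: (0, 0)
(1.414, -1.414)
(2.121, -2.121)
(3.157, 1.742)
(2.898, 0.776)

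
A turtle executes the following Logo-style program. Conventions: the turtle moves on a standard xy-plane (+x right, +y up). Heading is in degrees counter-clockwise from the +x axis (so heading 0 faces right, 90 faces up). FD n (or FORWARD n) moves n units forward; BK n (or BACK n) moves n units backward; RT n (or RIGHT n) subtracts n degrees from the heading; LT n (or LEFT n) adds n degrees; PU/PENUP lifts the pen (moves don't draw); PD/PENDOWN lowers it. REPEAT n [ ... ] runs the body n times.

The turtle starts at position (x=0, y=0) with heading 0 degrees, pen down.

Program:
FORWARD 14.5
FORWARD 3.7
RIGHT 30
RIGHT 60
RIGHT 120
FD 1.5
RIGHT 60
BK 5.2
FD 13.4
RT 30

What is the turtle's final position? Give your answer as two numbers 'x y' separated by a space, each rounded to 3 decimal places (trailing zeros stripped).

Executing turtle program step by step:
Start: pos=(0,0), heading=0, pen down
FD 14.5: (0,0) -> (14.5,0) [heading=0, draw]
FD 3.7: (14.5,0) -> (18.2,0) [heading=0, draw]
RT 30: heading 0 -> 330
RT 60: heading 330 -> 270
RT 120: heading 270 -> 150
FD 1.5: (18.2,0) -> (16.901,0.75) [heading=150, draw]
RT 60: heading 150 -> 90
BK 5.2: (16.901,0.75) -> (16.901,-4.45) [heading=90, draw]
FD 13.4: (16.901,-4.45) -> (16.901,8.95) [heading=90, draw]
RT 30: heading 90 -> 60
Final: pos=(16.901,8.95), heading=60, 5 segment(s) drawn

Answer: 16.901 8.95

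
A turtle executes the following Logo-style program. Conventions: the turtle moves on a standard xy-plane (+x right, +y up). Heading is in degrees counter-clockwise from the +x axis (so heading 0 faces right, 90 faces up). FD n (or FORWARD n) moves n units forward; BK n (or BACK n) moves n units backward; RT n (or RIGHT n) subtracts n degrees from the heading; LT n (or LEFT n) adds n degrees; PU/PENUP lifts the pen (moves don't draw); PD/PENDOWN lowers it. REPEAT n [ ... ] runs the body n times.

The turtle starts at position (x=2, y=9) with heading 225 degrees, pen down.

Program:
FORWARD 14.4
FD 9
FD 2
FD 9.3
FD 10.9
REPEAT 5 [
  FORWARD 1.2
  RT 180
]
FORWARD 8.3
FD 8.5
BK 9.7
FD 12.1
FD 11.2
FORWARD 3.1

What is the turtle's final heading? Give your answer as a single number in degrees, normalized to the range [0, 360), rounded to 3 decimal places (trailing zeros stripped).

Executing turtle program step by step:
Start: pos=(2,9), heading=225, pen down
FD 14.4: (2,9) -> (-8.182,-1.182) [heading=225, draw]
FD 9: (-8.182,-1.182) -> (-14.546,-7.546) [heading=225, draw]
FD 2: (-14.546,-7.546) -> (-15.961,-8.961) [heading=225, draw]
FD 9.3: (-15.961,-8.961) -> (-22.537,-15.537) [heading=225, draw]
FD 10.9: (-22.537,-15.537) -> (-30.244,-23.244) [heading=225, draw]
REPEAT 5 [
  -- iteration 1/5 --
  FD 1.2: (-30.244,-23.244) -> (-31.093,-24.093) [heading=225, draw]
  RT 180: heading 225 -> 45
  -- iteration 2/5 --
  FD 1.2: (-31.093,-24.093) -> (-30.244,-23.244) [heading=45, draw]
  RT 180: heading 45 -> 225
  -- iteration 3/5 --
  FD 1.2: (-30.244,-23.244) -> (-31.093,-24.093) [heading=225, draw]
  RT 180: heading 225 -> 45
  -- iteration 4/5 --
  FD 1.2: (-31.093,-24.093) -> (-30.244,-23.244) [heading=45, draw]
  RT 180: heading 45 -> 225
  -- iteration 5/5 --
  FD 1.2: (-30.244,-23.244) -> (-31.093,-24.093) [heading=225, draw]
  RT 180: heading 225 -> 45
]
FD 8.3: (-31.093,-24.093) -> (-25.224,-18.224) [heading=45, draw]
FD 8.5: (-25.224,-18.224) -> (-19.213,-12.213) [heading=45, draw]
BK 9.7: (-19.213,-12.213) -> (-26.072,-19.072) [heading=45, draw]
FD 12.1: (-26.072,-19.072) -> (-17.516,-10.516) [heading=45, draw]
FD 11.2: (-17.516,-10.516) -> (-9.597,-2.597) [heading=45, draw]
FD 3.1: (-9.597,-2.597) -> (-7.405,-0.405) [heading=45, draw]
Final: pos=(-7.405,-0.405), heading=45, 16 segment(s) drawn

Answer: 45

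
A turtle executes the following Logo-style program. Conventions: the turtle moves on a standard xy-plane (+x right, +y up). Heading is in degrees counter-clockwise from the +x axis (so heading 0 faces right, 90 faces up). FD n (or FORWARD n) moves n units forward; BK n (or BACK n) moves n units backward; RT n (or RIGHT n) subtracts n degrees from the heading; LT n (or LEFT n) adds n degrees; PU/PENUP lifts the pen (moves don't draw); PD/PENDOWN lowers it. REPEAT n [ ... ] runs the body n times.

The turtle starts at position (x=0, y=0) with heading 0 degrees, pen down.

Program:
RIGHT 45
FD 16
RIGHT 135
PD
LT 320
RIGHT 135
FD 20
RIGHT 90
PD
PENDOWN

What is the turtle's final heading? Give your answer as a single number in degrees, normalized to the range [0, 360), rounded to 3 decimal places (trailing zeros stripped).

Executing turtle program step by step:
Start: pos=(0,0), heading=0, pen down
RT 45: heading 0 -> 315
FD 16: (0,0) -> (11.314,-11.314) [heading=315, draw]
RT 135: heading 315 -> 180
PD: pen down
LT 320: heading 180 -> 140
RT 135: heading 140 -> 5
FD 20: (11.314,-11.314) -> (31.238,-9.571) [heading=5, draw]
RT 90: heading 5 -> 275
PD: pen down
PD: pen down
Final: pos=(31.238,-9.571), heading=275, 2 segment(s) drawn

Answer: 275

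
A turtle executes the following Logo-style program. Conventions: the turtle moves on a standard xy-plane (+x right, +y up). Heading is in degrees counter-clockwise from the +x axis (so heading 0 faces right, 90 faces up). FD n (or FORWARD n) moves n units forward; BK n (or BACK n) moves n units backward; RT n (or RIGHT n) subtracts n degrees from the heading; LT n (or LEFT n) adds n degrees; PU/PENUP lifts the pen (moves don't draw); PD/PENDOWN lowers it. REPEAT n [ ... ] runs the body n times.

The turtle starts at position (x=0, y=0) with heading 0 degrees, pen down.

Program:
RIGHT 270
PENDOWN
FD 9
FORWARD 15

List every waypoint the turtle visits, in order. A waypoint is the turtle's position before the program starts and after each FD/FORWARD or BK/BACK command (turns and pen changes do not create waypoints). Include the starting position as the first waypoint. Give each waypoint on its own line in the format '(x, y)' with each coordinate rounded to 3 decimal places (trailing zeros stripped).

Executing turtle program step by step:
Start: pos=(0,0), heading=0, pen down
RT 270: heading 0 -> 90
PD: pen down
FD 9: (0,0) -> (0,9) [heading=90, draw]
FD 15: (0,9) -> (0,24) [heading=90, draw]
Final: pos=(0,24), heading=90, 2 segment(s) drawn
Waypoints (3 total):
(0, 0)
(0, 9)
(0, 24)

Answer: (0, 0)
(0, 9)
(0, 24)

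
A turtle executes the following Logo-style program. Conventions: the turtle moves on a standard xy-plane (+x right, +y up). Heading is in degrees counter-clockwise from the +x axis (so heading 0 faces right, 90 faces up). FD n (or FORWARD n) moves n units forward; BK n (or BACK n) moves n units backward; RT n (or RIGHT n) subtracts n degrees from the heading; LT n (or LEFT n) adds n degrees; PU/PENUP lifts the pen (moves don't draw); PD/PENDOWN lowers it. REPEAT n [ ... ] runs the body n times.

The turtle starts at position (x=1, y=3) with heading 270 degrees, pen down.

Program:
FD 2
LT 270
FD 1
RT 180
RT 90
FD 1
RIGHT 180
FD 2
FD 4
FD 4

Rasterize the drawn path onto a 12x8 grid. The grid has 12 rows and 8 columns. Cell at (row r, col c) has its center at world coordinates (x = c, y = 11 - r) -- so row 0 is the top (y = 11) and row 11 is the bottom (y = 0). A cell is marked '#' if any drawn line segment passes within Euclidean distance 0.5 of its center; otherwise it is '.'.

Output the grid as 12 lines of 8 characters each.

Answer: ........
#.......
#.......
#.......
#.......
#.......
#.......
#.......
##......
##......
##......
#.......

Derivation:
Segment 0: (1,3) -> (1,1)
Segment 1: (1,1) -> (-0,1)
Segment 2: (-0,1) -> (-0,0)
Segment 3: (-0,0) -> (-0,2)
Segment 4: (-0,2) -> (-0,6)
Segment 5: (-0,6) -> (0,10)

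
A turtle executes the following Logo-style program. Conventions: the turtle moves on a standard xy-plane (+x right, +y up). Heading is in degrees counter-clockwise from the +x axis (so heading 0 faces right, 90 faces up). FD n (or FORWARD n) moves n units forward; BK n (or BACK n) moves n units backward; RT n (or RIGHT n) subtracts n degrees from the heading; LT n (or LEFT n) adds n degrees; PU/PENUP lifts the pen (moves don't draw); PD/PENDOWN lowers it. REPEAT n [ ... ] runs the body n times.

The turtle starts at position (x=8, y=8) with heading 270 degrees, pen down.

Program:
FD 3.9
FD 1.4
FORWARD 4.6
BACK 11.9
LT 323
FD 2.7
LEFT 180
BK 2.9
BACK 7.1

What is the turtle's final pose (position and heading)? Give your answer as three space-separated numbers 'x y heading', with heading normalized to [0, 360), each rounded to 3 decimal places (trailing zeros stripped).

Answer: 0.357 -0.143 53

Derivation:
Executing turtle program step by step:
Start: pos=(8,8), heading=270, pen down
FD 3.9: (8,8) -> (8,4.1) [heading=270, draw]
FD 1.4: (8,4.1) -> (8,2.7) [heading=270, draw]
FD 4.6: (8,2.7) -> (8,-1.9) [heading=270, draw]
BK 11.9: (8,-1.9) -> (8,10) [heading=270, draw]
LT 323: heading 270 -> 233
FD 2.7: (8,10) -> (6.375,7.844) [heading=233, draw]
LT 180: heading 233 -> 53
BK 2.9: (6.375,7.844) -> (4.63,5.528) [heading=53, draw]
BK 7.1: (4.63,5.528) -> (0.357,-0.143) [heading=53, draw]
Final: pos=(0.357,-0.143), heading=53, 7 segment(s) drawn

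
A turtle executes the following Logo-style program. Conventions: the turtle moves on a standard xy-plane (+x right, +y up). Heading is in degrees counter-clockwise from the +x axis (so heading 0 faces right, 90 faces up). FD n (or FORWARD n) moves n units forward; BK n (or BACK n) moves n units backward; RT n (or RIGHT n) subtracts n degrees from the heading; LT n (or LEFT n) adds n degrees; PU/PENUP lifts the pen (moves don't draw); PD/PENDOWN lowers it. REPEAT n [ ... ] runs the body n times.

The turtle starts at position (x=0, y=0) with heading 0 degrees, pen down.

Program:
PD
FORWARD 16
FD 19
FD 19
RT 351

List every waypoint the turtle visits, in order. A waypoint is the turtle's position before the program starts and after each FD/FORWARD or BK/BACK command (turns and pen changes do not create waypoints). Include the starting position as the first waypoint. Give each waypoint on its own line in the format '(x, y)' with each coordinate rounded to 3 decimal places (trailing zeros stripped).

Answer: (0, 0)
(16, 0)
(35, 0)
(54, 0)

Derivation:
Executing turtle program step by step:
Start: pos=(0,0), heading=0, pen down
PD: pen down
FD 16: (0,0) -> (16,0) [heading=0, draw]
FD 19: (16,0) -> (35,0) [heading=0, draw]
FD 19: (35,0) -> (54,0) [heading=0, draw]
RT 351: heading 0 -> 9
Final: pos=(54,0), heading=9, 3 segment(s) drawn
Waypoints (4 total):
(0, 0)
(16, 0)
(35, 0)
(54, 0)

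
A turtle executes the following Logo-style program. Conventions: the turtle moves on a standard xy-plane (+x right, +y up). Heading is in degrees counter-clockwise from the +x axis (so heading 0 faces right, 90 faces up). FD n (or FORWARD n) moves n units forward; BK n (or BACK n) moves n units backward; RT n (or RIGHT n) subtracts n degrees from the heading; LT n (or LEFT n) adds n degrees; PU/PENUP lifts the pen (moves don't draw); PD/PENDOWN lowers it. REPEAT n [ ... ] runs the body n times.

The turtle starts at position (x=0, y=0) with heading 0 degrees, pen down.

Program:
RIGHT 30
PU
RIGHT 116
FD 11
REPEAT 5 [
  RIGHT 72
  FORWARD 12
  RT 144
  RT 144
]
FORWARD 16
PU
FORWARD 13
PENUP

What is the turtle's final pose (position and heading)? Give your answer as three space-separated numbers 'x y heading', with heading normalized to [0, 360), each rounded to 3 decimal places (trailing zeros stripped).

Answer: -80.442 14.572 214

Derivation:
Executing turtle program step by step:
Start: pos=(0,0), heading=0, pen down
RT 30: heading 0 -> 330
PU: pen up
RT 116: heading 330 -> 214
FD 11: (0,0) -> (-9.119,-6.151) [heading=214, move]
REPEAT 5 [
  -- iteration 1/5 --
  RT 72: heading 214 -> 142
  FD 12: (-9.119,-6.151) -> (-18.576,1.237) [heading=142, move]
  RT 144: heading 142 -> 358
  RT 144: heading 358 -> 214
  -- iteration 2/5 --
  RT 72: heading 214 -> 142
  FD 12: (-18.576,1.237) -> (-28.032,8.625) [heading=142, move]
  RT 144: heading 142 -> 358
  RT 144: heading 358 -> 214
  -- iteration 3/5 --
  RT 72: heading 214 -> 142
  FD 12: (-28.032,8.625) -> (-37.488,16.013) [heading=142, move]
  RT 144: heading 142 -> 358
  RT 144: heading 358 -> 214
  -- iteration 4/5 --
  RT 72: heading 214 -> 142
  FD 12: (-37.488,16.013) -> (-46.944,23.401) [heading=142, move]
  RT 144: heading 142 -> 358
  RT 144: heading 358 -> 214
  -- iteration 5/5 --
  RT 72: heading 214 -> 142
  FD 12: (-46.944,23.401) -> (-56.4,30.789) [heading=142, move]
  RT 144: heading 142 -> 358
  RT 144: heading 358 -> 214
]
FD 16: (-56.4,30.789) -> (-69.665,21.841) [heading=214, move]
PU: pen up
FD 13: (-69.665,21.841) -> (-80.442,14.572) [heading=214, move]
PU: pen up
Final: pos=(-80.442,14.572), heading=214, 0 segment(s) drawn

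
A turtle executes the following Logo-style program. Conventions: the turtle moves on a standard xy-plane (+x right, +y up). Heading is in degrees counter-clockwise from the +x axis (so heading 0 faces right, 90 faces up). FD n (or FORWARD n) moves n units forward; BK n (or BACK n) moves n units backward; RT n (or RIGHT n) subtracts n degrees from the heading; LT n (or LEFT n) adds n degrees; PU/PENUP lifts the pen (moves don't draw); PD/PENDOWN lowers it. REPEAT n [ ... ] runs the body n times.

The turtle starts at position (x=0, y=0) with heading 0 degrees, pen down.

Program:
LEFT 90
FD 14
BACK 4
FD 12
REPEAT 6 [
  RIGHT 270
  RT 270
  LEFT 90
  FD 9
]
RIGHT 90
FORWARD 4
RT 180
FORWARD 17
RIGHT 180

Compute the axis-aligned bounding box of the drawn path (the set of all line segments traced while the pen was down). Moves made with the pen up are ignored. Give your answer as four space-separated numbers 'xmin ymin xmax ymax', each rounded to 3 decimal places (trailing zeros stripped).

Answer: 0 0 22 22

Derivation:
Executing turtle program step by step:
Start: pos=(0,0), heading=0, pen down
LT 90: heading 0 -> 90
FD 14: (0,0) -> (0,14) [heading=90, draw]
BK 4: (0,14) -> (0,10) [heading=90, draw]
FD 12: (0,10) -> (0,22) [heading=90, draw]
REPEAT 6 [
  -- iteration 1/6 --
  RT 270: heading 90 -> 180
  RT 270: heading 180 -> 270
  LT 90: heading 270 -> 0
  FD 9: (0,22) -> (9,22) [heading=0, draw]
  -- iteration 2/6 --
  RT 270: heading 0 -> 90
  RT 270: heading 90 -> 180
  LT 90: heading 180 -> 270
  FD 9: (9,22) -> (9,13) [heading=270, draw]
  -- iteration 3/6 --
  RT 270: heading 270 -> 0
  RT 270: heading 0 -> 90
  LT 90: heading 90 -> 180
  FD 9: (9,13) -> (0,13) [heading=180, draw]
  -- iteration 4/6 --
  RT 270: heading 180 -> 270
  RT 270: heading 270 -> 0
  LT 90: heading 0 -> 90
  FD 9: (0,13) -> (0,22) [heading=90, draw]
  -- iteration 5/6 --
  RT 270: heading 90 -> 180
  RT 270: heading 180 -> 270
  LT 90: heading 270 -> 0
  FD 9: (0,22) -> (9,22) [heading=0, draw]
  -- iteration 6/6 --
  RT 270: heading 0 -> 90
  RT 270: heading 90 -> 180
  LT 90: heading 180 -> 270
  FD 9: (9,22) -> (9,13) [heading=270, draw]
]
RT 90: heading 270 -> 180
FD 4: (9,13) -> (5,13) [heading=180, draw]
RT 180: heading 180 -> 0
FD 17: (5,13) -> (22,13) [heading=0, draw]
RT 180: heading 0 -> 180
Final: pos=(22,13), heading=180, 11 segment(s) drawn

Segment endpoints: x in {0, 0, 0, 0, 0, 0, 5, 9, 9, 9, 22}, y in {0, 10, 13, 13, 13, 13, 13, 14, 22, 22, 22, 22}
xmin=0, ymin=0, xmax=22, ymax=22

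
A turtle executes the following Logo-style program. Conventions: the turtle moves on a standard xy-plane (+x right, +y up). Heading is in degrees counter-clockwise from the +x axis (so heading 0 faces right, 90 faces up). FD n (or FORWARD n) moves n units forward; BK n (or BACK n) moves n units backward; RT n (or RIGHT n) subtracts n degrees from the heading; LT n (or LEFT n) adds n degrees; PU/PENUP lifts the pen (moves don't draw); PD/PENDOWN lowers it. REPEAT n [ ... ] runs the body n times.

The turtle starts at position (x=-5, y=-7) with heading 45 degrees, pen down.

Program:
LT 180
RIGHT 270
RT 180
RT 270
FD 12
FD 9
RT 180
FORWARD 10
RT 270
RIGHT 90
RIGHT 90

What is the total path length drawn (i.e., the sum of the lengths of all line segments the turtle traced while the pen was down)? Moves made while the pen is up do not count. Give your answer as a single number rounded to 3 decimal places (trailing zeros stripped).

Executing turtle program step by step:
Start: pos=(-5,-7), heading=45, pen down
LT 180: heading 45 -> 225
RT 270: heading 225 -> 315
RT 180: heading 315 -> 135
RT 270: heading 135 -> 225
FD 12: (-5,-7) -> (-13.485,-15.485) [heading=225, draw]
FD 9: (-13.485,-15.485) -> (-19.849,-21.849) [heading=225, draw]
RT 180: heading 225 -> 45
FD 10: (-19.849,-21.849) -> (-12.778,-14.778) [heading=45, draw]
RT 270: heading 45 -> 135
RT 90: heading 135 -> 45
RT 90: heading 45 -> 315
Final: pos=(-12.778,-14.778), heading=315, 3 segment(s) drawn

Segment lengths:
  seg 1: (-5,-7) -> (-13.485,-15.485), length = 12
  seg 2: (-13.485,-15.485) -> (-19.849,-21.849), length = 9
  seg 3: (-19.849,-21.849) -> (-12.778,-14.778), length = 10
Total = 31

Answer: 31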